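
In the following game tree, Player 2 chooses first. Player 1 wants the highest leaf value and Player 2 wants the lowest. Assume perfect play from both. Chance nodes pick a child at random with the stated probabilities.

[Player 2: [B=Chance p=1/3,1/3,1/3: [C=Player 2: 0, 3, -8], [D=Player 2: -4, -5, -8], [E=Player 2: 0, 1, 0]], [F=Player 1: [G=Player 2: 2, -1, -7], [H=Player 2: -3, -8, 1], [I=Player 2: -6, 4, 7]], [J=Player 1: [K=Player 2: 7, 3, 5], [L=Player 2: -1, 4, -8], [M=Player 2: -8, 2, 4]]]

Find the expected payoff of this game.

-6

C (Player 2): min(0, 3, -8) = -8
D (Player 2): min(-4, -5, -8) = -8
E (Player 2): min(0, 1, 0) = 0
B (Chance): 1/3·-8 + 1/3·-8 + 1/3·0 = -5.33
G (Player 2): min(2, -1, -7) = -7
H (Player 2): min(-3, -8, 1) = -8
I (Player 2): min(-6, 4, 7) = -6
F (Player 1): max(-7, -8, -6) = -6
K (Player 2): min(7, 3, 5) = 3
L (Player 2): min(-1, 4, -8) = -8
M (Player 2): min(-8, 2, 4) = -8
J (Player 1): max(3, -8, -8) = 3
Root (Player 2): min(-5.33, -6, 3) = -6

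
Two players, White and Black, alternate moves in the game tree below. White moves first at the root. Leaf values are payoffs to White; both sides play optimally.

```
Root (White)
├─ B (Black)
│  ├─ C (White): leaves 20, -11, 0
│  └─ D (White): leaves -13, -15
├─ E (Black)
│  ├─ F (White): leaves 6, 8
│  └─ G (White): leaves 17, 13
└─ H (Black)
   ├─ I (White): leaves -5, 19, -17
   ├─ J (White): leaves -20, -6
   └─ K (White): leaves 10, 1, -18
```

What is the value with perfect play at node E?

8

F: max(6, 8) = 8
G: max(17, 13) = 17
E: min(8, 17) = 8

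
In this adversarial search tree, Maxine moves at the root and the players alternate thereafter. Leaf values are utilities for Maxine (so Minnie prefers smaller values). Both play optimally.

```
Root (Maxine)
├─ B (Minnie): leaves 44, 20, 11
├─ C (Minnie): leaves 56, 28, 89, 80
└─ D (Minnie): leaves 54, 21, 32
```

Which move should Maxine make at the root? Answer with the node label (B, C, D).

C

B (Minnie): min(44, 20, 11) = 11
C (Minnie): min(56, 28, 89, 80) = 28
D (Minnie): min(54, 21, 32) = 21
Root (Maxine): max(11, 28, 21) = 28
Maxine picks the child with the highest value: C (value 28).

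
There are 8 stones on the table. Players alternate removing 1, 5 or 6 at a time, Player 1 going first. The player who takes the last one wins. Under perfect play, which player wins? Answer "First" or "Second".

First

Positions where the player to move wins (W) vs loses (L):
i:   0  1  2  3  4  5  6  7  8
     L  W  L  W  L  W  W  W  W
Position 8 is W, so the first player wins.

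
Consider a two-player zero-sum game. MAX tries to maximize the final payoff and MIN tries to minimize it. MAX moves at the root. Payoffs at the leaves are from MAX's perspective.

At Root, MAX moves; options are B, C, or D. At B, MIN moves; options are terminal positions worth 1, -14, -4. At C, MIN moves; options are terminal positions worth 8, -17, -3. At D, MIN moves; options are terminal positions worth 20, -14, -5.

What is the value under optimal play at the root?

-14

B (MIN): min(1, -14, -4) = -14
C (MIN): min(8, -17, -3) = -17
D (MIN): min(20, -14, -5) = -14
Root (MAX): max(-14, -17, -14) = -14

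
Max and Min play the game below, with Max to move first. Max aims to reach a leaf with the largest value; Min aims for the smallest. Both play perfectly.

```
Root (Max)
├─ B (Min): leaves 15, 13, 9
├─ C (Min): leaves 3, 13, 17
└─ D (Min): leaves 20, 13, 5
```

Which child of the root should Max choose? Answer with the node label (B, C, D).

B

B (Min): min(15, 13, 9) = 9
C (Min): min(3, 13, 17) = 3
D (Min): min(20, 13, 5) = 5
Root (Max): max(9, 3, 5) = 9
Max picks the child with the highest value: B (value 9).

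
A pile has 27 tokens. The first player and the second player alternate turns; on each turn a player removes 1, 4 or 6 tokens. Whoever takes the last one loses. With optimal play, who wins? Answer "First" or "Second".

First

Compute winning (W) and losing (L) positions by backward induction:
i:   0  1  2  3  4  5  6  7  8  9 10 11 12 13 14 15 16 17 18 19 20 21 22 23 24 25 26 27
     W  L  W  L  W  W  L  W  L  W  W  L  W  L  W  W  L  W  L  W  W  L  W  L  W  W  L  W
Position 27 is W, so the first player wins.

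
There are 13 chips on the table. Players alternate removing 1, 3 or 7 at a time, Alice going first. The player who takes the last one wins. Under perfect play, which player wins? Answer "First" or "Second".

First

i:   0  1  2  3  4  5  6  7  8  9 10 11 12 13
     L  W  L  W  L  W  L  W  L  W  L  W  L  W
Position 13 is W, so the first player wins.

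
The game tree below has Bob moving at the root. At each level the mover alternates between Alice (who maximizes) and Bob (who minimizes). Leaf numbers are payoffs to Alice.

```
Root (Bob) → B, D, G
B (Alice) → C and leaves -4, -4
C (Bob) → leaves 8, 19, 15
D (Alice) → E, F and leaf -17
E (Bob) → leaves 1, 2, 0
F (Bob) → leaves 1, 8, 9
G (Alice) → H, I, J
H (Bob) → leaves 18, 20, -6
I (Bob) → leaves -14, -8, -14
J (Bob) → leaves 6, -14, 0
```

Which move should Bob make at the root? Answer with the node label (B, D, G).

C (Bob): min(8, 19, 15) = 8
B (Alice): max(8, -4, -4) = 8
E (Bob): min(1, 2, 0) = 0
F (Bob): min(1, 8, 9) = 1
D (Alice): max(0, 1, -17) = 1
H (Bob): min(18, 20, -6) = -6
I (Bob): min(-14, -8, -14) = -14
J (Bob): min(6, -14, 0) = -14
G (Alice): max(-6, -14, -14) = -6
Root (Bob): min(8, 1, -6) = -6
Bob picks the child with the lowest value: G (value -6).

G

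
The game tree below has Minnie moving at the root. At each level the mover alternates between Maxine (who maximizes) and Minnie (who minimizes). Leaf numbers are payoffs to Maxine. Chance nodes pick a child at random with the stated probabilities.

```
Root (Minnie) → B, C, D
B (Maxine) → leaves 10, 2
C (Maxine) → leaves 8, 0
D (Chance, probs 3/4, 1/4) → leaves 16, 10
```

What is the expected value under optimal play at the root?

8

B (Maxine): max(10, 2) = 10
C (Maxine): max(8, 0) = 8
D (Chance): 3/4·16 + 1/4·10 = 14.5
Root (Minnie): min(10, 8, 14.5) = 8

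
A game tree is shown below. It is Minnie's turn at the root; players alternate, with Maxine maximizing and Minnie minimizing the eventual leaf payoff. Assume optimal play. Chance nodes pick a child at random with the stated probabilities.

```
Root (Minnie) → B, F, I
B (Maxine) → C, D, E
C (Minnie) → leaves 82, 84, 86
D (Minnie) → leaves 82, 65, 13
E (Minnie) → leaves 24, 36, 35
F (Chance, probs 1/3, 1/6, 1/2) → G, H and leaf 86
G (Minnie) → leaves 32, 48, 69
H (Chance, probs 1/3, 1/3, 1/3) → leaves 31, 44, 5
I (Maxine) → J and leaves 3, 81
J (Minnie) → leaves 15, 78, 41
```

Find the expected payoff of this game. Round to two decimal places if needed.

C (Minnie): min(82, 84, 86) = 82
D (Minnie): min(82, 65, 13) = 13
E (Minnie): min(24, 36, 35) = 24
B (Maxine): max(82, 13, 24) = 82
G (Minnie): min(32, 48, 69) = 32
H (Chance): 1/3·31 + 1/3·44 + 1/3·5 = 26.67
F (Chance): 1/3·32 + 1/6·26.67 + 1/2·86 = 58.11
J (Minnie): min(15, 78, 41) = 15
I (Maxine): max(15, 3, 81) = 81
Root (Minnie): min(82, 58.11, 81) = 58.11

58.11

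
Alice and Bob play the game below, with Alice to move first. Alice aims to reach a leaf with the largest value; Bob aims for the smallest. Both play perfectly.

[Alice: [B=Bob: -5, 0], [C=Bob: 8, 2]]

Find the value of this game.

2

B (Bob): min(-5, 0) = -5
C (Bob): min(8, 2) = 2
Root (Alice): max(-5, 2) = 2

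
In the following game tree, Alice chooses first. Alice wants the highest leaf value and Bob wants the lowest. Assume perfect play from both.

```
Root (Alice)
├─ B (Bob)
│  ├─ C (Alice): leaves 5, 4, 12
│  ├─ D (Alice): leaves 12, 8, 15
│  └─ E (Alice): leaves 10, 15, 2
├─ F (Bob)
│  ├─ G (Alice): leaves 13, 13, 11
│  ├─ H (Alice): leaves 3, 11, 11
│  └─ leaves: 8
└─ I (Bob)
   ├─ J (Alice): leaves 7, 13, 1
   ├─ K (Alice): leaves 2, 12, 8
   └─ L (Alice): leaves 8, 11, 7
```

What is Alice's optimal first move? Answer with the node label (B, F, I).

B

C (Alice): max(5, 4, 12) = 12
D (Alice): max(12, 8, 15) = 15
E (Alice): max(10, 15, 2) = 15
B (Bob): min(12, 15, 15) = 12
G (Alice): max(13, 13, 11) = 13
H (Alice): max(3, 11, 11) = 11
F (Bob): min(13, 11, 8) = 8
J (Alice): max(7, 13, 1) = 13
K (Alice): max(2, 12, 8) = 12
L (Alice): max(8, 11, 7) = 11
I (Bob): min(13, 12, 11) = 11
Root (Alice): max(12, 8, 11) = 12
Alice picks the child with the highest value: B (value 12).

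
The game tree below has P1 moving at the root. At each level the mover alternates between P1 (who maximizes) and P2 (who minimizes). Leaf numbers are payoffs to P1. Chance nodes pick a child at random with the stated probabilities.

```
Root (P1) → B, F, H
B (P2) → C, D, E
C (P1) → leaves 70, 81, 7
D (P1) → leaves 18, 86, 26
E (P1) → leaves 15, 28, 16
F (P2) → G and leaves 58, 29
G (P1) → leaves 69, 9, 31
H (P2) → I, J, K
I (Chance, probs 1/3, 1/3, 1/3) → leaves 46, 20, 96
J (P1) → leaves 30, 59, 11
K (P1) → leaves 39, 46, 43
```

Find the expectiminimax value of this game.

46

C (P1): max(70, 81, 7) = 81
D (P1): max(18, 86, 26) = 86
E (P1): max(15, 28, 16) = 28
B (P2): min(81, 86, 28) = 28
G (P1): max(69, 9, 31) = 69
F (P2): min(69, 58, 29) = 29
I (Chance): 1/3·46 + 1/3·20 + 1/3·96 = 54
J (P1): max(30, 59, 11) = 59
K (P1): max(39, 46, 43) = 46
H (P2): min(54, 59, 46) = 46
Root (P1): max(28, 29, 46) = 46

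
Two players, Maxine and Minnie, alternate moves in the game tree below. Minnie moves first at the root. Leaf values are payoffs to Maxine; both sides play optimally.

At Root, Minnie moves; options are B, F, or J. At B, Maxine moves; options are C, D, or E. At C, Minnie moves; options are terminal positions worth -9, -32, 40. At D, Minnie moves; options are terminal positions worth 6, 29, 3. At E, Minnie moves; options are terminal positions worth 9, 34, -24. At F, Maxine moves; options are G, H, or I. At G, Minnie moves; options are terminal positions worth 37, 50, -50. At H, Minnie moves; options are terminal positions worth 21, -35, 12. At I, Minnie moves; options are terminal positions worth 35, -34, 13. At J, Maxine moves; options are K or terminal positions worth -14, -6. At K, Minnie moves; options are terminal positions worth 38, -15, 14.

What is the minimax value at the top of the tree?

-34

C (Minnie): min(-9, -32, 40) = -32
D (Minnie): min(6, 29, 3) = 3
E (Minnie): min(9, 34, -24) = -24
B (Maxine): max(-32, 3, -24) = 3
G (Minnie): min(37, 50, -50) = -50
H (Minnie): min(21, -35, 12) = -35
I (Minnie): min(35, -34, 13) = -34
F (Maxine): max(-50, -35, -34) = -34
K (Minnie): min(38, -15, 14) = -15
J (Maxine): max(-15, -14, -6) = -6
Root (Minnie): min(3, -34, -6) = -34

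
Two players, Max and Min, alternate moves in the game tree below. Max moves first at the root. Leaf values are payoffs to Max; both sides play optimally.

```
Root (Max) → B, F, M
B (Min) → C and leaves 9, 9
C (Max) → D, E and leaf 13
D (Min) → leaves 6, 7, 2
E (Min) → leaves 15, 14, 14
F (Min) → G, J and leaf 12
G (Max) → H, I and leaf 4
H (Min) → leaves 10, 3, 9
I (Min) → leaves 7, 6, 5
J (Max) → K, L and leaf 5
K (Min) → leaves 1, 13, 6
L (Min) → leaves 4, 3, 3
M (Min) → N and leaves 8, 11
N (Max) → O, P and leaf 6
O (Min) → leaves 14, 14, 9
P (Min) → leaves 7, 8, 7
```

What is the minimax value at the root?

9

D (Min): min(6, 7, 2) = 2
E (Min): min(15, 14, 14) = 14
C (Max): max(2, 14, 13) = 14
B (Min): min(14, 9, 9) = 9
H (Min): min(10, 3, 9) = 3
I (Min): min(7, 6, 5) = 5
G (Max): max(3, 5, 4) = 5
K (Min): min(1, 13, 6) = 1
L (Min): min(4, 3, 3) = 3
J (Max): max(1, 3, 5) = 5
F (Min): min(5, 5, 12) = 5
O (Min): min(14, 14, 9) = 9
P (Min): min(7, 8, 7) = 7
N (Max): max(9, 7, 6) = 9
M (Min): min(9, 8, 11) = 8
Root (Max): max(9, 5, 8) = 9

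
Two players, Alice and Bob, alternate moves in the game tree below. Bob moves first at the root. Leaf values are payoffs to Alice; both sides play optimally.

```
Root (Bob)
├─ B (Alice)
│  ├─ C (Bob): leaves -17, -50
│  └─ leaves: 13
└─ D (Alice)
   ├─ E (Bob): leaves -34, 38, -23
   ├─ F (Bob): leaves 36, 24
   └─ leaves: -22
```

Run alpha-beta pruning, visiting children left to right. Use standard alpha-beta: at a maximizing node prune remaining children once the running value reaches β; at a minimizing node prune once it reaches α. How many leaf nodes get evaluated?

C [α=-∞,β=+∞]: v=-50
B [α=-∞,β=+∞]: v=13
E [α=-∞,β=13]: v=-34
F [α=-34,β=13]: v=24
D [α=-∞,β=13]: v=24 after child 2 ≥ β → β-cutoff, skip 1
Root [α=-∞,β=+∞]: v=13
Leaves evaluated: 8 of 9.

8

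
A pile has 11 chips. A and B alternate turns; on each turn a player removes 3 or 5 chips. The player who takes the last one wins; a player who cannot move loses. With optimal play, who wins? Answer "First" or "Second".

First

Mark each pile size as W (mover wins) or L (mover loses):
i:   0  1  2  3  4  5  6  7  8  9 10 11
     L  L  L  W  W  W  W  W  L  L  L  W
Position 11 is W, so the first player wins.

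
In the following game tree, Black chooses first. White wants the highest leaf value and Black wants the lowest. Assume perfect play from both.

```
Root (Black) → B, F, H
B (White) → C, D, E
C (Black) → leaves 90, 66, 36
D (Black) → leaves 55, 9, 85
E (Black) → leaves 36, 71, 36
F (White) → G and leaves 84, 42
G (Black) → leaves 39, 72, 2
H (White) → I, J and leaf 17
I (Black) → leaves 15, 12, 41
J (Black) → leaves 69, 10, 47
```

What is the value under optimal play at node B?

36

C: min(90, 66, 36) = 36
D: min(55, 9, 85) = 9
E: min(36, 71, 36) = 36
B: max(36, 9, 36) = 36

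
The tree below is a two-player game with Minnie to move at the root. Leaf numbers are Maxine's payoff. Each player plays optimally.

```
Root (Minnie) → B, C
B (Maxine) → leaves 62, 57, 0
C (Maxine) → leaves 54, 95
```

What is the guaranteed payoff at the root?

62

B (Maxine): max(62, 57, 0) = 62
C (Maxine): max(54, 95) = 95
Root (Minnie): min(62, 95) = 62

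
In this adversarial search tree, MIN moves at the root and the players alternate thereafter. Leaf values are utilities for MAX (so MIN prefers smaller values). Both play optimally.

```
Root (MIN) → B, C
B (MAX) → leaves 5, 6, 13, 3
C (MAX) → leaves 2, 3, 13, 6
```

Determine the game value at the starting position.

13

B (MAX): max(5, 6, 13, 3) = 13
C (MAX): max(2, 3, 13, 6) = 13
Root (MIN): min(13, 13) = 13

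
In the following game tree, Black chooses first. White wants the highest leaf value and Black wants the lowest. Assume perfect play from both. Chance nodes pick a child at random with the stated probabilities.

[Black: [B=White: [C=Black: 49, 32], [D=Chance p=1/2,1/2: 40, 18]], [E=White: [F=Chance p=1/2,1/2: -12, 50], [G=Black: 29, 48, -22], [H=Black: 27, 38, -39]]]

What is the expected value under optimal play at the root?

19

C (Black): min(49, 32) = 32
D (Chance): 1/2·40 + 1/2·18 = 29
B (White): max(32, 29) = 32
F (Chance): 1/2·-12 + 1/2·50 = 19
G (Black): min(29, 48, -22) = -22
H (Black): min(27, 38, -39) = -39
E (White): max(19, -22, -39) = 19
Root (Black): min(32, 19) = 19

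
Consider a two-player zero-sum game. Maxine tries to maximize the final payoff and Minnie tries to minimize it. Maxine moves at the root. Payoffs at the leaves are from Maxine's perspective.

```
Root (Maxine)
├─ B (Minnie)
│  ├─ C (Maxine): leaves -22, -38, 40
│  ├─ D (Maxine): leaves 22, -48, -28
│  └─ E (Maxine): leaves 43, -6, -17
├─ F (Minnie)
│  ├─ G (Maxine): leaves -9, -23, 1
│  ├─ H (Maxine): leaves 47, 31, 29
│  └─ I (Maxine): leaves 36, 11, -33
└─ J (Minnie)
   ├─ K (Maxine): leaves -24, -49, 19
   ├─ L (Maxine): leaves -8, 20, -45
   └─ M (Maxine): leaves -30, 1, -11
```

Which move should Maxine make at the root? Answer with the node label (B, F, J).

B

C (Maxine): max(-22, -38, 40) = 40
D (Maxine): max(22, -48, -28) = 22
E (Maxine): max(43, -6, -17) = 43
B (Minnie): min(40, 22, 43) = 22
G (Maxine): max(-9, -23, 1) = 1
H (Maxine): max(47, 31, 29) = 47
I (Maxine): max(36, 11, -33) = 36
F (Minnie): min(1, 47, 36) = 1
K (Maxine): max(-24, -49, 19) = 19
L (Maxine): max(-8, 20, -45) = 20
M (Maxine): max(-30, 1, -11) = 1
J (Minnie): min(19, 20, 1) = 1
Root (Maxine): max(22, 1, 1) = 22
Maxine picks the child with the highest value: B (value 22).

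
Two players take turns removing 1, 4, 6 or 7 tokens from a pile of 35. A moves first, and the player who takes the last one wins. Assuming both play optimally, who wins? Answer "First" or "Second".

First

Positions where the player to move wins (W) vs loses (L):
i:   0  1  2  3  4  5  6  7  8  9 10 11 12 13 14 15 16 17 18 19 20 21 22 23 24 25 26 27 28 29 30 31 32 33 34 35
     L  W  L  W  W  L  W  W  W  W  L  W  W  L  W  L  W  W  L  W  W  W  W  L  W  W  L  W  L  W  W  L  W  W  W  W
Position 35 is W, so the first player wins.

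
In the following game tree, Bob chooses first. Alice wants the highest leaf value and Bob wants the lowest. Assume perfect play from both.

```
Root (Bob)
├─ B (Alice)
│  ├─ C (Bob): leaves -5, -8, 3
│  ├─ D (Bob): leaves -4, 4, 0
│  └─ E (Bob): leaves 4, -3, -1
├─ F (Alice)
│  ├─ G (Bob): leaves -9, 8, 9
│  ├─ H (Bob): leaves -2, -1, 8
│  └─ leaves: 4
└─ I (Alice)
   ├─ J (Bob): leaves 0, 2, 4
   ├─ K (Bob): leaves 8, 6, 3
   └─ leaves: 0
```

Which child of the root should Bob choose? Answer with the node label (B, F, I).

B

C (Bob): min(-5, -8, 3) = -8
D (Bob): min(-4, 4, 0) = -4
E (Bob): min(4, -3, -1) = -3
B (Alice): max(-8, -4, -3) = -3
G (Bob): min(-9, 8, 9) = -9
H (Bob): min(-2, -1, 8) = -2
F (Alice): max(-9, -2, 4) = 4
J (Bob): min(0, 2, 4) = 0
K (Bob): min(8, 6, 3) = 3
I (Alice): max(0, 3, 0) = 3
Root (Bob): min(-3, 4, 3) = -3
Bob picks the child with the lowest value: B (value -3).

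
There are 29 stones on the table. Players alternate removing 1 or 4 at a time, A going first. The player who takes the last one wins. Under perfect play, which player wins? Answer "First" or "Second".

First

W/L table (W = player to move can force a win):
i:   0  1  2  3  4  5  6  7  8  9 10 11 12 13 14 15 16 17 18 19 20 21 22 23 24 25 26 27 28 29
     L  W  L  W  W  L  W  L  W  W  L  W  L  W  W  L  W  L  W  W  L  W  L  W  W  L  W  L  W  W
Position 29 is W, so the first player wins.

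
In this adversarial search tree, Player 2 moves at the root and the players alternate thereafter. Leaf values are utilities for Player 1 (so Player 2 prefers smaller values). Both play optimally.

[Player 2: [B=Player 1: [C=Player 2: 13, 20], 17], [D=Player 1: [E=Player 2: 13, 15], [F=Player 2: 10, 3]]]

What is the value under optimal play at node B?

C: min(13, 20) = 13
B: max(13, 17) = 17

17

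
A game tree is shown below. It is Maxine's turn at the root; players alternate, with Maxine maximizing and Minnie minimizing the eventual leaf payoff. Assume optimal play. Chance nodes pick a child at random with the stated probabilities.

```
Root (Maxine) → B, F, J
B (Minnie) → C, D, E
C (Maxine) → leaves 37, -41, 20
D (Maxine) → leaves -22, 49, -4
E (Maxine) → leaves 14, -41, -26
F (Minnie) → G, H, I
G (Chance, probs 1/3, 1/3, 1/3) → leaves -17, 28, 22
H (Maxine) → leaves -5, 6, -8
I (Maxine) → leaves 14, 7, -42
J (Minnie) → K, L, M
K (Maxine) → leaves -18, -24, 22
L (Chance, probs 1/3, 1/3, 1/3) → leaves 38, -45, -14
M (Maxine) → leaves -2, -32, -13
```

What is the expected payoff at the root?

14

C (Maxine): max(37, -41, 20) = 37
D (Maxine): max(-22, 49, -4) = 49
E (Maxine): max(14, -41, -26) = 14
B (Minnie): min(37, 49, 14) = 14
G (Chance): 1/3·-17 + 1/3·28 + 1/3·22 = 11
H (Maxine): max(-5, 6, -8) = 6
I (Maxine): max(14, 7, -42) = 14
F (Minnie): min(11, 6, 14) = 6
K (Maxine): max(-18, -24, 22) = 22
L (Chance): 1/3·38 + 1/3·-45 + 1/3·-14 = -7
M (Maxine): max(-2, -32, -13) = -2
J (Minnie): min(22, -7, -2) = -7
Root (Maxine): max(14, 6, -7) = 14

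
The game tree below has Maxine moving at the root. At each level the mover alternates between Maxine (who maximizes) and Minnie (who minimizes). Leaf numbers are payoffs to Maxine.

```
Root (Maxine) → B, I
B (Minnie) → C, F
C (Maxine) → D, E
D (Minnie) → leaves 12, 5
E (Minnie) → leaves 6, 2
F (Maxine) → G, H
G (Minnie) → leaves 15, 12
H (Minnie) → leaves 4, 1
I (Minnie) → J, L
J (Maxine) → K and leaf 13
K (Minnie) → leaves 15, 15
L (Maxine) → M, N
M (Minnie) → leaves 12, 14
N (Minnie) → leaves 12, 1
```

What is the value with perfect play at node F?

G: min(15, 12) = 12
H: min(4, 1) = 1
F: max(12, 1) = 12

12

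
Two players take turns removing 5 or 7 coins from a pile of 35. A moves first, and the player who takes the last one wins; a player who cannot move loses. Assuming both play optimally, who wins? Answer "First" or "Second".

First

Compute winning (W) and losing (L) positions by backward induction:
i:   0  1  2  3  4  5  6  7  8  9 10 11 12 13 14 15 16 17 18 19 20 21 22 23 24 25 26 27 28 29 30 31 32 33 34 35
     L  L  L  L  L  W  W  W  W  W  W  W  L  L  L  L  L  W  W  W  W  W  W  W  L  L  L  L  L  W  W  W  W  W  W  W
Position 35 is W, so the first player wins.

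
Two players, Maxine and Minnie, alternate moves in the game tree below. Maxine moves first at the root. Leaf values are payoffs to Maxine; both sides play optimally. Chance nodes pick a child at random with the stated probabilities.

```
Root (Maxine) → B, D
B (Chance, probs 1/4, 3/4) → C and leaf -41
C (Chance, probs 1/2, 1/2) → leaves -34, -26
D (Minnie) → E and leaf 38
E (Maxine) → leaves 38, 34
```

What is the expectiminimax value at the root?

C (Chance): 1/2·-34 + 1/2·-26 = -30
B (Chance): 1/4·-30 + 3/4·-41 = -38.25
E (Maxine): max(38, 34) = 38
D (Minnie): min(38, 38) = 38
Root (Maxine): max(-38.25, 38) = 38

38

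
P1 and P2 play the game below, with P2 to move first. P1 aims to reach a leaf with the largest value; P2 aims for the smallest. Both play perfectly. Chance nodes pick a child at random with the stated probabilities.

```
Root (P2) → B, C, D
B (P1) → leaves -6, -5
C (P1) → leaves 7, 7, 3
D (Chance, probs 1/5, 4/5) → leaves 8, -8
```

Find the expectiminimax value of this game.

B (P1): max(-6, -5) = -5
C (P1): max(7, 7, 3) = 7
D (Chance): 1/5·8 + 4/5·-8 = -4.8
Root (P2): min(-5, 7, -4.8) = -5

-5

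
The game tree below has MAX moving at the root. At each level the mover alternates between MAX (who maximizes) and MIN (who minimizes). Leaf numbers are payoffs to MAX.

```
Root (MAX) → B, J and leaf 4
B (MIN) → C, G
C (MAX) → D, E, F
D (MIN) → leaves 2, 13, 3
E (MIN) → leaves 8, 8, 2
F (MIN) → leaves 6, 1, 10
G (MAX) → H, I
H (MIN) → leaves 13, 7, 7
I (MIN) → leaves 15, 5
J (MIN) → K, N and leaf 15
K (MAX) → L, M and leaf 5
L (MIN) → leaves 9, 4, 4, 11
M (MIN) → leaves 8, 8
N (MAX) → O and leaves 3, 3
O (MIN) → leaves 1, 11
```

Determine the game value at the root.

D (MIN): min(2, 13, 3) = 2
E (MIN): min(8, 8, 2) = 2
F (MIN): min(6, 1, 10) = 1
C (MAX): max(2, 2, 1) = 2
H (MIN): min(13, 7, 7) = 7
I (MIN): min(15, 5) = 5
G (MAX): max(7, 5) = 7
B (MIN): min(2, 7) = 2
L (MIN): min(9, 4, 4, 11) = 4
M (MIN): min(8, 8) = 8
K (MAX): max(4, 8, 5) = 8
O (MIN): min(1, 11) = 1
N (MAX): max(1, 3, 3) = 3
J (MIN): min(8, 3, 15) = 3
Root (MAX): max(2, 3, 4) = 4

4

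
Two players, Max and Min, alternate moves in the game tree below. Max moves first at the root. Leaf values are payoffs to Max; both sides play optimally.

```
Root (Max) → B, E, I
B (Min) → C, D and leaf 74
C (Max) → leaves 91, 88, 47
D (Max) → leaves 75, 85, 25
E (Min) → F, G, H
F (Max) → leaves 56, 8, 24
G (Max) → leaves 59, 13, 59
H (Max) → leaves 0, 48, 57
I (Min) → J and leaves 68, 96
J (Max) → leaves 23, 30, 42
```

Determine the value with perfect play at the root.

74

C (Max): max(91, 88, 47) = 91
D (Max): max(75, 85, 25) = 85
B (Min): min(91, 85, 74) = 74
F (Max): max(56, 8, 24) = 56
G (Max): max(59, 13, 59) = 59
H (Max): max(0, 48, 57) = 57
E (Min): min(56, 59, 57) = 56
J (Max): max(23, 30, 42) = 42
I (Min): min(42, 68, 96) = 42
Root (Max): max(74, 56, 42) = 74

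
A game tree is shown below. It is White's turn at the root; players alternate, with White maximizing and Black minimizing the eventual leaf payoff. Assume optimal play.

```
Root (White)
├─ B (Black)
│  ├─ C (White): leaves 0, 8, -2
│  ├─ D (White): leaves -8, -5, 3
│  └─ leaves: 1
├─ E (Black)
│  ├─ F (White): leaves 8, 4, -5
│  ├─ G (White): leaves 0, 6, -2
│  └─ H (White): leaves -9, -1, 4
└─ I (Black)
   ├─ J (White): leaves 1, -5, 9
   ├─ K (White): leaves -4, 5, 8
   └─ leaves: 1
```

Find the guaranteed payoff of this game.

4

C (White): max(0, 8, -2) = 8
D (White): max(-8, -5, 3) = 3
B (Black): min(8, 3, 1) = 1
F (White): max(8, 4, -5) = 8
G (White): max(0, 6, -2) = 6
H (White): max(-9, -1, 4) = 4
E (Black): min(8, 6, 4) = 4
J (White): max(1, -5, 9) = 9
K (White): max(-4, 5, 8) = 8
I (Black): min(9, 8, 1) = 1
Root (White): max(1, 4, 1) = 4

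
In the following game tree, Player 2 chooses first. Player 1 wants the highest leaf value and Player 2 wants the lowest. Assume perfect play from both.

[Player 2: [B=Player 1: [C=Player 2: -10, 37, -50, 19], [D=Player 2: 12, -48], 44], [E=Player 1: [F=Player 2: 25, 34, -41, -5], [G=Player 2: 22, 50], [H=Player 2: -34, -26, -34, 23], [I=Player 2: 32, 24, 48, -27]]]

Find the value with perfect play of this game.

C (Player 2): min(-10, 37, -50, 19) = -50
D (Player 2): min(12, -48) = -48
B (Player 1): max(-50, -48, 44) = 44
F (Player 2): min(25, 34, -41, -5) = -41
G (Player 2): min(22, 50) = 22
H (Player 2): min(-34, -26, -34, 23) = -34
I (Player 2): min(32, 24, 48, -27) = -27
E (Player 1): max(-41, 22, -34, -27) = 22
Root (Player 2): min(44, 22) = 22

22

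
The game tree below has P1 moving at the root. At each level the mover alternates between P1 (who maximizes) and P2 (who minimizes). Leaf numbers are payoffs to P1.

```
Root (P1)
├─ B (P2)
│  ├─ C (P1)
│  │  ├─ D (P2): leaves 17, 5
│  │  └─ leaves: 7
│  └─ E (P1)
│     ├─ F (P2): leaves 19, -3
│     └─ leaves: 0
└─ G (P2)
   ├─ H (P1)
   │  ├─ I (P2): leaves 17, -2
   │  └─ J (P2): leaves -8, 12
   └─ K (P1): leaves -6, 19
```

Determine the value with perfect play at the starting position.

D (P2): min(17, 5) = 5
C (P1): max(5, 7) = 7
F (P2): min(19, -3) = -3
E (P1): max(-3, 0) = 0
B (P2): min(7, 0) = 0
I (P2): min(17, -2) = -2
J (P2): min(-8, 12) = -8
H (P1): max(-2, -8) = -2
K (P1): max(-6, 19) = 19
G (P2): min(-2, 19) = -2
Root (P1): max(0, -2) = 0

0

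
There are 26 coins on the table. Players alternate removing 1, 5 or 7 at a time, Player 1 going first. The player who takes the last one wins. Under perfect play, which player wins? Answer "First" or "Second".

Compute winning (W) and losing (L) positions by backward induction:
i:   0  1  2  3  4  5  6  7  8  9 10 11 12 13 14 15 16 17 18 19 20 21 22 23 24 25 26
     L  W  L  W  L  W  L  W  L  W  L  W  L  W  L  W  L  W  L  W  L  W  L  W  L  W  L
Position 26 is L, so the second player wins.

Second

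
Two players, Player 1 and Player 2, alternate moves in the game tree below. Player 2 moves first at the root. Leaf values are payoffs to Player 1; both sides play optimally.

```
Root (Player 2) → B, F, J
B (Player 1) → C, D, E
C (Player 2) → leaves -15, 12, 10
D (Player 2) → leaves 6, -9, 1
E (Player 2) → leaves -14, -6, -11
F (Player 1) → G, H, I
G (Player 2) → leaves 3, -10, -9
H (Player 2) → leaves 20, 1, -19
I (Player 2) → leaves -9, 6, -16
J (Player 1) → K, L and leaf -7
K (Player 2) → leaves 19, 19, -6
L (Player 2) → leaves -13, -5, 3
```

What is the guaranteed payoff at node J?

K: min(19, 19, -6) = -6
L: min(-13, -5, 3) = -13
J: max(-6, -13, -7) = -6

-6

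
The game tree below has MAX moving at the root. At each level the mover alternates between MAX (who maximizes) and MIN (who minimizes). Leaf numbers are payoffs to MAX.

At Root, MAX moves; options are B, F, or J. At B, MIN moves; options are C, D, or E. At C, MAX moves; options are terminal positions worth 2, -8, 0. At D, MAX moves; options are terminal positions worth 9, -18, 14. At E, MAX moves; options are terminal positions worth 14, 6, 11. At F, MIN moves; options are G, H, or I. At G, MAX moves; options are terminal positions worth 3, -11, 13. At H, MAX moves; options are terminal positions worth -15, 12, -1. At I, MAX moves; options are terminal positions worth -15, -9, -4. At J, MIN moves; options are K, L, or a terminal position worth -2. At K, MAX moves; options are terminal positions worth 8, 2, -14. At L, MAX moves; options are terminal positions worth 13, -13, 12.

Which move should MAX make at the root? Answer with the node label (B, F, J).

B

C (MAX): max(2, -8, 0) = 2
D (MAX): max(9, -18, 14) = 14
E (MAX): max(14, 6, 11) = 14
B (MIN): min(2, 14, 14) = 2
G (MAX): max(3, -11, 13) = 13
H (MAX): max(-15, 12, -1) = 12
I (MAX): max(-15, -9, -4) = -4
F (MIN): min(13, 12, -4) = -4
K (MAX): max(8, 2, -14) = 8
L (MAX): max(13, -13, 12) = 13
J (MIN): min(8, 13, -2) = -2
Root (MAX): max(2, -4, -2) = 2
MAX picks the child with the highest value: B (value 2).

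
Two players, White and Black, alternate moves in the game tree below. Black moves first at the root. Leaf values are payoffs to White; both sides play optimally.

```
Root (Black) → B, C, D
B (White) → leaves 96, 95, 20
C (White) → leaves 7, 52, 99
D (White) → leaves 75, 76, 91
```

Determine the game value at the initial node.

B (White): max(96, 95, 20) = 96
C (White): max(7, 52, 99) = 99
D (White): max(75, 76, 91) = 91
Root (Black): min(96, 99, 91) = 91

91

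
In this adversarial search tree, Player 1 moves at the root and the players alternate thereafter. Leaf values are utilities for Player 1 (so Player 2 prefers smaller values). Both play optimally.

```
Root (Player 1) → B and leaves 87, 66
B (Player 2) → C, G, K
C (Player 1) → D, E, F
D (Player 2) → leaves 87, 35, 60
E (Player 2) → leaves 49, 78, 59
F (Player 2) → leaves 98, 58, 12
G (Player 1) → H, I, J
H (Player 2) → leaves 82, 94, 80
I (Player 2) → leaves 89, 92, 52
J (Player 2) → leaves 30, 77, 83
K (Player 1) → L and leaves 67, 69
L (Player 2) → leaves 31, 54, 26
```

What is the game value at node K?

69

L: min(31, 54, 26) = 26
K: max(26, 67, 69) = 69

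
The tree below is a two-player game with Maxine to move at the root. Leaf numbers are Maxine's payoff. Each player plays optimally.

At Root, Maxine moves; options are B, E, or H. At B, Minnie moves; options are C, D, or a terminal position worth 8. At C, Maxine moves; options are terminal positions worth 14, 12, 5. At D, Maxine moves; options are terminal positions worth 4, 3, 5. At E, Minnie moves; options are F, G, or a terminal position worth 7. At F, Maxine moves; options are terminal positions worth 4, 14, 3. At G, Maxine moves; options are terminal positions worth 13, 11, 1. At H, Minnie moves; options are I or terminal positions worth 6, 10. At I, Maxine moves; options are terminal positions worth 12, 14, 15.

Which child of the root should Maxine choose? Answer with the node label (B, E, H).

E

C (Maxine): max(14, 12, 5) = 14
D (Maxine): max(4, 3, 5) = 5
B (Minnie): min(14, 5, 8) = 5
F (Maxine): max(4, 14, 3) = 14
G (Maxine): max(13, 11, 1) = 13
E (Minnie): min(14, 13, 7) = 7
I (Maxine): max(12, 14, 15) = 15
H (Minnie): min(15, 6, 10) = 6
Root (Maxine): max(5, 7, 6) = 7
Maxine picks the child with the highest value: E (value 7).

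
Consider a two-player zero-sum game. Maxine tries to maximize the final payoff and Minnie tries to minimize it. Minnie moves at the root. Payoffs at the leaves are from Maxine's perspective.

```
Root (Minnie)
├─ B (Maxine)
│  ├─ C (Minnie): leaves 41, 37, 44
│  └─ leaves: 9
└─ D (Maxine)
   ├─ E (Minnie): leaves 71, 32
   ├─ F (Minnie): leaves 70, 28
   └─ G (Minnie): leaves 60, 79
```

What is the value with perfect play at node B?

37

C: min(41, 37, 44) = 37
B: max(37, 9) = 37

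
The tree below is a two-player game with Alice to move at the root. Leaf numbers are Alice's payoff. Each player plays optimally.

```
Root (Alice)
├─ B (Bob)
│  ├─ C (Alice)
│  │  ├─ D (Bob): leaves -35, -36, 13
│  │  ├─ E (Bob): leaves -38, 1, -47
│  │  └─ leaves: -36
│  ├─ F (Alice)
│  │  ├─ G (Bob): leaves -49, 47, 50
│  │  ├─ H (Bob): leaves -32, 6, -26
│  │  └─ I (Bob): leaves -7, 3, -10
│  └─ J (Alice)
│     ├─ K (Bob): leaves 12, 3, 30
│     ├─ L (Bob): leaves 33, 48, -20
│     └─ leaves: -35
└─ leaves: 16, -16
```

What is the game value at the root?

D (Bob): min(-35, -36, 13) = -36
E (Bob): min(-38, 1, -47) = -47
C (Alice): max(-36, -47, -36) = -36
G (Bob): min(-49, 47, 50) = -49
H (Bob): min(-32, 6, -26) = -32
I (Bob): min(-7, 3, -10) = -10
F (Alice): max(-49, -32, -10) = -10
K (Bob): min(12, 3, 30) = 3
L (Bob): min(33, 48, -20) = -20
J (Alice): max(3, -20, -35) = 3
B (Bob): min(-36, -10, 3) = -36
Root (Alice): max(-36, 16, -16) = 16

16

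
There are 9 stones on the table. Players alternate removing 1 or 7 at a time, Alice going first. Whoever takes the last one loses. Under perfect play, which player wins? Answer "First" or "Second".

Second

W/L table (W = player to move can force a win):
i:   0  1  2  3  4  5  6  7  8  9
     W  L  W  L  W  L  W  L  W  L
Position 9 is L, so the second player wins.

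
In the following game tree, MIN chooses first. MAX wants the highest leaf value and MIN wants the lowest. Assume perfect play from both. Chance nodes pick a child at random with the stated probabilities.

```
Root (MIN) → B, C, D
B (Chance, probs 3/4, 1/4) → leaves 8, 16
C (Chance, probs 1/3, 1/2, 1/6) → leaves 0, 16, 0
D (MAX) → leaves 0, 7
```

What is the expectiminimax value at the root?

7

B (Chance): 3/4·8 + 1/4·16 = 10
C (Chance): 1/3·0 + 1/2·16 + 1/6·0 = 8
D (MAX): max(0, 7) = 7
Root (MIN): min(10, 8, 7) = 7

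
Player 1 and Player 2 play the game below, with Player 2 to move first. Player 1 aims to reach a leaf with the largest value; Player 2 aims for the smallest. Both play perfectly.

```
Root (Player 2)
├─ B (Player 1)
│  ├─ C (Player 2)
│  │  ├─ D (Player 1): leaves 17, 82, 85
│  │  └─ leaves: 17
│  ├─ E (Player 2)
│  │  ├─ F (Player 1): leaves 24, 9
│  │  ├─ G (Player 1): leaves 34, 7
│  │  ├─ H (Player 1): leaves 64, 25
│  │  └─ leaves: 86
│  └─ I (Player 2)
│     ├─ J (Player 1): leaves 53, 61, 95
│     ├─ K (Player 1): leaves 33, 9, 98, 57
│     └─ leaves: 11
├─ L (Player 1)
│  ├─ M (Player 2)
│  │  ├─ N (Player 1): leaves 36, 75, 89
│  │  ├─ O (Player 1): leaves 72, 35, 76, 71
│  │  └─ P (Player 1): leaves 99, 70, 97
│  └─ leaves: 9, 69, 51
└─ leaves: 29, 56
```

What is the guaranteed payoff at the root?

D (Player 1): max(17, 82, 85) = 85
C (Player 2): min(85, 17) = 17
F (Player 1): max(24, 9) = 24
G (Player 1): max(34, 7) = 34
H (Player 1): max(64, 25) = 64
E (Player 2): min(24, 34, 64, 86) = 24
J (Player 1): max(53, 61, 95) = 95
K (Player 1): max(33, 9, 98, 57) = 98
I (Player 2): min(95, 98, 11) = 11
B (Player 1): max(17, 24, 11) = 24
N (Player 1): max(36, 75, 89) = 89
O (Player 1): max(72, 35, 76, 71) = 76
P (Player 1): max(99, 70, 97) = 99
M (Player 2): min(89, 76, 99) = 76
L (Player 1): max(76, 9, 69, 51) = 76
Root (Player 2): min(24, 76, 29, 56) = 24

24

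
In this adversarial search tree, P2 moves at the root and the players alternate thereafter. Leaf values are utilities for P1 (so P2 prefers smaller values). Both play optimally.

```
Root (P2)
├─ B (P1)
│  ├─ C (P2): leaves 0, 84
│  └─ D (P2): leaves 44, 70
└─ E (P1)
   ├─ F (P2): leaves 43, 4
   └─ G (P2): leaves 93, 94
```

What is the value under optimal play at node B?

C: min(0, 84) = 0
D: min(44, 70) = 44
B: max(0, 44) = 44

44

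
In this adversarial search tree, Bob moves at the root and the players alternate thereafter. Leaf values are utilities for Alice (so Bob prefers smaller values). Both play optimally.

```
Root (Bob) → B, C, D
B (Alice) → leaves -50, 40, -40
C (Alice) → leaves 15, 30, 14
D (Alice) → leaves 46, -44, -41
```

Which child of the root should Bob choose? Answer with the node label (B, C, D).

B (Alice): max(-50, 40, -40) = 40
C (Alice): max(15, 30, 14) = 30
D (Alice): max(46, -44, -41) = 46
Root (Bob): min(40, 30, 46) = 30
Bob picks the child with the lowest value: C (value 30).

C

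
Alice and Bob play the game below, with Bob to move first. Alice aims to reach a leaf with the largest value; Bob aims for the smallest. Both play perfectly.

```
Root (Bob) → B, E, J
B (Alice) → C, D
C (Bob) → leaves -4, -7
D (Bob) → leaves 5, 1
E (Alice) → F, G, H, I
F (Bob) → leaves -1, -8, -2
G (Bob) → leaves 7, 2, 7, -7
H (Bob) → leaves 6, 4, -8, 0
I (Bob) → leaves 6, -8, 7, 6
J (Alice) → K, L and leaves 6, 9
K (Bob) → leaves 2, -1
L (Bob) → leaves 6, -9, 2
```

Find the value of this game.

-7

C (Bob): min(-4, -7) = -7
D (Bob): min(5, 1) = 1
B (Alice): max(-7, 1) = 1
F (Bob): min(-1, -8, -2) = -8
G (Bob): min(7, 2, 7, -7) = -7
H (Bob): min(6, 4, -8, 0) = -8
I (Bob): min(6, -8, 7, 6) = -8
E (Alice): max(-8, -7, -8, -8) = -7
K (Bob): min(2, -1) = -1
L (Bob): min(6, -9, 2) = -9
J (Alice): max(-1, -9, 6, 9) = 9
Root (Bob): min(1, -7, 9) = -7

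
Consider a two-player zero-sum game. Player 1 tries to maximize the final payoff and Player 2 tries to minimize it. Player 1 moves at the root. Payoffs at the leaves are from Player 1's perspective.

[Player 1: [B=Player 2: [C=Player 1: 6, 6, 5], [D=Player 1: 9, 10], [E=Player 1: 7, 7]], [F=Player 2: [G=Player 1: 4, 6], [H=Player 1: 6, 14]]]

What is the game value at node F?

G: max(4, 6) = 6
H: max(6, 14) = 14
F: min(6, 14) = 6

6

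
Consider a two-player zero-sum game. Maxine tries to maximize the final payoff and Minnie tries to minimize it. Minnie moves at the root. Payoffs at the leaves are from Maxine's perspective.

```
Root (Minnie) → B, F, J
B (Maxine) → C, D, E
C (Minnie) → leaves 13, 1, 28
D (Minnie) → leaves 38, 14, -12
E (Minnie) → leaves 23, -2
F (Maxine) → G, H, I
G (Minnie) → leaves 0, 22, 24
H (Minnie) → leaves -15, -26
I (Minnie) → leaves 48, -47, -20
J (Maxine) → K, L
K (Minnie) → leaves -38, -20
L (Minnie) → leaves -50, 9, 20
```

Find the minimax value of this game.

-38

C (Minnie): min(13, 1, 28) = 1
D (Minnie): min(38, 14, -12) = -12
E (Minnie): min(23, -2) = -2
B (Maxine): max(1, -12, -2) = 1
G (Minnie): min(0, 22, 24) = 0
H (Minnie): min(-15, -26) = -26
I (Minnie): min(48, -47, -20) = -47
F (Maxine): max(0, -26, -47) = 0
K (Minnie): min(-38, -20) = -38
L (Minnie): min(-50, 9, 20) = -50
J (Maxine): max(-38, -50) = -38
Root (Minnie): min(1, 0, -38) = -38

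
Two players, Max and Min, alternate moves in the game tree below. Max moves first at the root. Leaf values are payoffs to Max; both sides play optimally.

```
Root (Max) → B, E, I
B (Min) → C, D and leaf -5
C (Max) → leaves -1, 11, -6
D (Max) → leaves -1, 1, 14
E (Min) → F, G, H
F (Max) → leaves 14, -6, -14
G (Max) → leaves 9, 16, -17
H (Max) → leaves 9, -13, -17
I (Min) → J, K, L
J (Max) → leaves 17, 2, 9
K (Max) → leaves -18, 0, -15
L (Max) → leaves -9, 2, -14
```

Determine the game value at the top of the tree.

9

C (Max): max(-1, 11, -6) = 11
D (Max): max(-1, 1, 14) = 14
B (Min): min(11, 14, -5) = -5
F (Max): max(14, -6, -14) = 14
G (Max): max(9, 16, -17) = 16
H (Max): max(9, -13, -17) = 9
E (Min): min(14, 16, 9) = 9
J (Max): max(17, 2, 9) = 17
K (Max): max(-18, 0, -15) = 0
L (Max): max(-9, 2, -14) = 2
I (Min): min(17, 0, 2) = 0
Root (Max): max(-5, 9, 0) = 9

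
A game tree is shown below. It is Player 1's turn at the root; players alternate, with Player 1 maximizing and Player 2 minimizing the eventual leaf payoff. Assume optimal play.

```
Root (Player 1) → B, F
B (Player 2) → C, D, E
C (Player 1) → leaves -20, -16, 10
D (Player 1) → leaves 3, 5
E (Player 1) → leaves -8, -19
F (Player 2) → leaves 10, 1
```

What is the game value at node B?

-8

C: max(-20, -16, 10) = 10
D: max(3, 5) = 5
E: max(-8, -19) = -8
B: min(10, 5, -8) = -8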